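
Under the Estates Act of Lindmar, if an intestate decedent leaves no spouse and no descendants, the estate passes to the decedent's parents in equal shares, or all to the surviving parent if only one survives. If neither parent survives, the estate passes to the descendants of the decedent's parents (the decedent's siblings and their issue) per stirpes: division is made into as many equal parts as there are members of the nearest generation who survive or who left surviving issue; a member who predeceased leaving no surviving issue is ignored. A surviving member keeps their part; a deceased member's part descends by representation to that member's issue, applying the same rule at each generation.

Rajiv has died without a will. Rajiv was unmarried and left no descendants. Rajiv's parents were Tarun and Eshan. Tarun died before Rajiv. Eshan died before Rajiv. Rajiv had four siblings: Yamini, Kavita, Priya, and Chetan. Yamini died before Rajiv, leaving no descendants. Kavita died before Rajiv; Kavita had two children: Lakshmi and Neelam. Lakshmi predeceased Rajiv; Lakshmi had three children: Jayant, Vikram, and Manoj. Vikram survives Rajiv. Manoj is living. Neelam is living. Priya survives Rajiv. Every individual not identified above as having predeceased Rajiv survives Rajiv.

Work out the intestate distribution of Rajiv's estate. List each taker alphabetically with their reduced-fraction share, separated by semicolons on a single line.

Neither parent survives and there are no descendants, so the estate passes to Rajiv's siblings and their issue per stirpes.
Yamini left no surviving issue, so that branch lapses and is disregarded.
The estate is divided into 3 equal shares of 1/3 among Kavita, Priya, Chetan.
Kavita predeceased; the 1/3 allotted to Kavita's branch passes to Kavita's issue by representation.
The 1/3 is divided into 2 equal shares of 1/6 among Lakshmi, Neelam.
Lakshmi predeceased; the 1/6 allotted to Lakshmi's branch passes to Lakshmi's issue by representation.
The 1/6 is divided into 3 equal shares of 1/18 among Jayant, Vikram, Manoj.
Jayant is living and takes 1/18.
Vikram is living and takes 1/18.
Manoj is living and takes 1/18.
Neelam is living and takes 1/6.
Priya is living and takes 1/3.
Chetan is living and takes 1/3.

Chetan 1/3; Jayant 1/18; Manoj 1/18; Neelam 1/6; Priya 1/3; Vikram 1/18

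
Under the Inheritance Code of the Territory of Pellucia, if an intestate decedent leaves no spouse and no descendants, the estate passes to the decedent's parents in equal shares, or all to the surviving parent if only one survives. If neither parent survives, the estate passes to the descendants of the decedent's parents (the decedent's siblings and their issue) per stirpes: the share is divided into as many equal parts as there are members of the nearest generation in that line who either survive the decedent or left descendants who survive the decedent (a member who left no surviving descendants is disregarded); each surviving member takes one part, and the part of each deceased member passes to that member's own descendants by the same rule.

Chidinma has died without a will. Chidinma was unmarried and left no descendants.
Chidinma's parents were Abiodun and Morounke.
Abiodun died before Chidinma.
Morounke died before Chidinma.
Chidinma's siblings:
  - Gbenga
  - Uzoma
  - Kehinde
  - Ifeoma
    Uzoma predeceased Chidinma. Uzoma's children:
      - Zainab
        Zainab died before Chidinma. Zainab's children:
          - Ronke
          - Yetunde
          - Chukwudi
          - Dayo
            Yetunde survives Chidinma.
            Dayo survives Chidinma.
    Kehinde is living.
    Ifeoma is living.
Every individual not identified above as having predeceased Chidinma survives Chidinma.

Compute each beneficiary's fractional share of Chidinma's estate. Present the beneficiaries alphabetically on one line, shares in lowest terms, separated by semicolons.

Chukwudi 1/16; Dayo 1/16; Gbenga 1/4; Ifeoma 1/4; Kehinde 1/4; Ronke 1/16; Yetunde 1/16

Neither parent survives and there are no descendants, so the estate passes to Chidinma's siblings and their issue per stirpes.
The estate is divided into 4 equal shares of 1/4 among Gbenga, Uzoma, Kehinde, Ifeoma.
Gbenga is living and takes 1/4.
Uzoma predeceased; the 1/4 allotted to Uzoma's branch passes to Uzoma's issue by representation.
Zainab's line is the sole branch at this level, so the full 1/4 passes to Zainab's issue by representation.
The 1/4 is divided into 4 equal shares of 1/16 among Ronke, Yetunde, Chukwudi, Dayo.
Ronke is living and takes 1/16.
Yetunde is living and takes 1/16.
Chukwudi is living and takes 1/16.
Dayo is living and takes 1/16.
Kehinde is living and takes 1/4.
Ifeoma is living and takes 1/4.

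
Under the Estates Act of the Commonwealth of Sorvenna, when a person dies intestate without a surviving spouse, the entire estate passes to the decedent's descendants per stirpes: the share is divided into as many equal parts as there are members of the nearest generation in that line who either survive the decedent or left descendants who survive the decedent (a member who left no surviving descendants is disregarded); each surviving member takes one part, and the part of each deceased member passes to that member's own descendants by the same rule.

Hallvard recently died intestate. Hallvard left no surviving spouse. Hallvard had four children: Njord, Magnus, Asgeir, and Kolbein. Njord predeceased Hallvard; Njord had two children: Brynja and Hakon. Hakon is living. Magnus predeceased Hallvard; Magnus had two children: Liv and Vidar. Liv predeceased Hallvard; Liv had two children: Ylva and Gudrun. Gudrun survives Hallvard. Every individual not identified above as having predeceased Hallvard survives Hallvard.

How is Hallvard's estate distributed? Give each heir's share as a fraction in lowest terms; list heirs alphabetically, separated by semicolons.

Asgeir 1/4; Brynja 1/8; Gudrun 1/16; Hakon 1/8; Kolbein 1/4; Vidar 1/8; Ylva 1/16

There is no surviving spouse, so the entire estate passes to Hallvard's descendants per stirpes.
The estate is divided into 4 equal shares of 1/4 among Njord, Magnus, Asgeir, Kolbein.
Njord predeceased; the 1/4 allotted to Njord's branch passes to Njord's issue by representation.
The 1/4 is divided into 2 equal shares of 1/8 among Brynja, Hakon.
Brynja is living and takes 1/8.
Hakon is living and takes 1/8.
Magnus predeceased; the 1/4 allotted to Magnus's branch passes to Magnus's issue by representation.
The 1/4 is divided into 2 equal shares of 1/8 among Liv, Vidar.
Liv predeceased; the 1/8 allotted to Liv's branch passes to Liv's issue by representation.
The 1/8 is divided into 2 equal shares of 1/16 among Ylva, Gudrun.
Ylva is living and takes 1/16.
Gudrun is living and takes 1/16.
Vidar is living and takes 1/8.
Asgeir is living and takes 1/4.
Kolbein is living and takes 1/4.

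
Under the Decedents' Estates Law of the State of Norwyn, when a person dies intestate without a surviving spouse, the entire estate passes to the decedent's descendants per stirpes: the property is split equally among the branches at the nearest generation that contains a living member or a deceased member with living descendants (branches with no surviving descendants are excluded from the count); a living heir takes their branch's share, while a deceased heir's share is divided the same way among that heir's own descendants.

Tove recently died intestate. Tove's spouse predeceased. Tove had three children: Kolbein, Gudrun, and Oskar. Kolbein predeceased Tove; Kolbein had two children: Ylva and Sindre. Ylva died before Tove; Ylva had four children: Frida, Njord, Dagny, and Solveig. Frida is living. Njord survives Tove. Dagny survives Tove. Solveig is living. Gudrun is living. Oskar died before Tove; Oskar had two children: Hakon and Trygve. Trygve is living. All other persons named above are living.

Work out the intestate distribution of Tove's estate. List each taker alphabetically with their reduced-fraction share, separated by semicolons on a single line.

There is no surviving spouse, so the entire estate passes to Tove's descendants per stirpes.
The estate is divided into 3 equal shares of 1/3 among Kolbein, Gudrun, Oskar.
Kolbein predeceased; the 1/3 allotted to Kolbein's branch passes to Kolbein's issue by representation.
The 1/3 is divided into 2 equal shares of 1/6 among Ylva, Sindre.
Ylva predeceased; the 1/6 allotted to Ylva's branch passes to Ylva's issue by representation.
The 1/6 is divided into 4 equal shares of 1/24 among Frida, Njord, Dagny, Solveig.
Frida is living and takes 1/24.
Njord is living and takes 1/24.
Dagny is living and takes 1/24.
Solveig is living and takes 1/24.
Sindre is living and takes 1/6.
Gudrun is living and takes 1/3.
Oskar predeceased; the 1/3 allotted to Oskar's branch passes to Oskar's issue by representation.
The 1/3 is divided into 2 equal shares of 1/6 among Hakon, Trygve.
Hakon is living and takes 1/6.
Trygve is living and takes 1/6.

Dagny 1/24; Frida 1/24; Gudrun 1/3; Hakon 1/6; Njord 1/24; Sindre 1/6; Solveig 1/24; Trygve 1/6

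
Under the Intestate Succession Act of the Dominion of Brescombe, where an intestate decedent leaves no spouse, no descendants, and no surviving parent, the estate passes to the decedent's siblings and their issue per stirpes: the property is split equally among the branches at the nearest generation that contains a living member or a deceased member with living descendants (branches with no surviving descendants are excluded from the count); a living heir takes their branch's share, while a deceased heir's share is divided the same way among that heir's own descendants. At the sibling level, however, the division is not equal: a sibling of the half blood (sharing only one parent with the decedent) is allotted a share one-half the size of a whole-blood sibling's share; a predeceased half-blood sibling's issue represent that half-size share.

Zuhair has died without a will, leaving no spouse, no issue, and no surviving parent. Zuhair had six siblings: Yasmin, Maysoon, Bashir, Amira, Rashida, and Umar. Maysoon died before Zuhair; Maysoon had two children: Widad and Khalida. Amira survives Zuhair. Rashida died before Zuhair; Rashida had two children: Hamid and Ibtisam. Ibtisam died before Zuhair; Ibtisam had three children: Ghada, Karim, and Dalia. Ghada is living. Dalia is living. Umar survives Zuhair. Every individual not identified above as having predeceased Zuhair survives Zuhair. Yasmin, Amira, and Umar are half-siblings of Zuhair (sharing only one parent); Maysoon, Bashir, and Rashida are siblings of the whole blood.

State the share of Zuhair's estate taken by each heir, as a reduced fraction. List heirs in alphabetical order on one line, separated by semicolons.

No spouse, descendants, or parent survives, so the estate passes to Zuhair's siblings per stirpes.
Half-blood siblings count for one-half the weight of whole-blood siblings at the initial division.
Dividing 1 in proportion to weights (total weight 9/2): Yasmin (weight 1/2) → 1/9; Maysoon (weight 1) → 2/9; Bashir (weight 1) → 2/9; Amira (weight 1/2) → 1/9; Rashida (weight 1) → 2/9; Umar (weight 1/2) → 1/9.
Yasmin is living and takes 1/9.
Maysoon predeceased; the 2/9 allotted to Maysoon's branch passes to Maysoon's issue by representation.
The 2/9 is divided into 2 equal shares of 1/9 among Widad, Khalida.
Widad is living and takes 1/9.
Khalida is living and takes 1/9.
Bashir is living and takes 2/9.
Amira is living and takes 1/9.
Rashida predeceased; the 2/9 allotted to Rashida's branch passes to Rashida's issue by representation.
The 2/9 is divided into 2 equal shares of 1/9 among Hamid, Ibtisam.
Hamid is living and takes 1/9.
Ibtisam predeceased; the 1/9 allotted to Ibtisam's branch passes to Ibtisam's issue by representation.
The 1/9 is divided into 3 equal shares of 1/27 among Ghada, Karim, Dalia.
Ghada is living and takes 1/27.
Karim is living and takes 1/27.
Dalia is living and takes 1/27.
Umar is living and takes 1/9.

Amira 1/9; Bashir 2/9; Dalia 1/27; Ghada 1/27; Hamid 1/9; Karim 1/27; Khalida 1/9; Umar 1/9; Widad 1/9; Yasmin 1/9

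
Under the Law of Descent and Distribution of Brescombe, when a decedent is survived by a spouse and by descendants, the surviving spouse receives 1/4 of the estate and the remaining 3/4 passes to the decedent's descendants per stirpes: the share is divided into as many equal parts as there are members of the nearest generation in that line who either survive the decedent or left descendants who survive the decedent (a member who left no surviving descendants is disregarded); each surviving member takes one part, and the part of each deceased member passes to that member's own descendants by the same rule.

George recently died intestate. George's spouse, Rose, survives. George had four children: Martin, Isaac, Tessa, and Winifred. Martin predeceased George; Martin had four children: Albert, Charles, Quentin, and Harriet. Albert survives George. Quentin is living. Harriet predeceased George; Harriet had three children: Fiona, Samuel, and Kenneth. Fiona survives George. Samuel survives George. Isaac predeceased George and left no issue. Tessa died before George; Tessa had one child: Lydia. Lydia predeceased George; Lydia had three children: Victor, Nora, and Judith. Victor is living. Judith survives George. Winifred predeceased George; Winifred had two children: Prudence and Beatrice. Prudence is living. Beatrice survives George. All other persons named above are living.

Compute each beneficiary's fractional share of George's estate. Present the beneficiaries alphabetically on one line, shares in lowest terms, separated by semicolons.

Rose, as surviving spouse, takes 1/4.
The remaining 3/4 passes to George's descendants per stirpes.
Isaac left no surviving issue, so that branch lapses and is disregarded.
The 3/4 is divided into 3 equal shares of 1/4 among Martin, Tessa, Winifred.
Martin predeceased; the 1/4 allotted to Martin's branch passes to Martin's issue by representation.
The 1/4 is divided into 4 equal shares of 1/16 among Albert, Charles, Quentin, Harriet.
Albert is living and takes 1/16.
Charles is living and takes 1/16.
Quentin is living and takes 1/16.
Harriet predeceased; the 1/16 allotted to Harriet's branch passes to Harriet's issue by representation.
The 1/16 is divided into 3 equal shares of 1/48 among Fiona, Samuel, Kenneth.
Fiona is living and takes 1/48.
Samuel is living and takes 1/48.
Kenneth is living and takes 1/48.
Tessa predeceased; the 1/4 allotted to Tessa's branch passes to Tessa's issue by representation.
Lydia's line is the sole branch at this level, so the full 1/4 passes to Lydia's issue by representation.
The 1/4 is divided into 3 equal shares of 1/12 among Victor, Nora, Judith.
Victor is living and takes 1/12.
Nora is living and takes 1/12.
Judith is living and takes 1/12.
Winifred predeceased; the 1/4 allotted to Winifred's branch passes to Winifred's issue by representation.
The 1/4 is divided into 2 equal shares of 1/8 among Prudence, Beatrice.
Prudence is living and takes 1/8.
Beatrice is living and takes 1/8.

Albert 1/16; Beatrice 1/8; Charles 1/16; Fiona 1/48; Judith 1/12; Kenneth 1/48; Nora 1/12; Prudence 1/8; Quentin 1/16; Rose 1/4; Samuel 1/48; Victor 1/12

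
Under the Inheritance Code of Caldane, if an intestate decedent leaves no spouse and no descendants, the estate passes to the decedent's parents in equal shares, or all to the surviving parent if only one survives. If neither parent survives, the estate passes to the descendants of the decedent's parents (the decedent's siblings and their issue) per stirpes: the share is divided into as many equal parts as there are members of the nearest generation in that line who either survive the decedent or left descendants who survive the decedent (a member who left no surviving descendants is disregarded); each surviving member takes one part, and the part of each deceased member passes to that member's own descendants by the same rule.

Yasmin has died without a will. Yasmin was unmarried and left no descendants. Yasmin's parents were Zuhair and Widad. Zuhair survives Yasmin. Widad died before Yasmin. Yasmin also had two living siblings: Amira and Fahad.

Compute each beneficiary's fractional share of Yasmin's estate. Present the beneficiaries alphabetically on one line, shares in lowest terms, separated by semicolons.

Zuhair 1

Only one parent, Zuhair, survives, so Zuhair takes the entire estate. The siblings take nothing because a surviving parent has priority.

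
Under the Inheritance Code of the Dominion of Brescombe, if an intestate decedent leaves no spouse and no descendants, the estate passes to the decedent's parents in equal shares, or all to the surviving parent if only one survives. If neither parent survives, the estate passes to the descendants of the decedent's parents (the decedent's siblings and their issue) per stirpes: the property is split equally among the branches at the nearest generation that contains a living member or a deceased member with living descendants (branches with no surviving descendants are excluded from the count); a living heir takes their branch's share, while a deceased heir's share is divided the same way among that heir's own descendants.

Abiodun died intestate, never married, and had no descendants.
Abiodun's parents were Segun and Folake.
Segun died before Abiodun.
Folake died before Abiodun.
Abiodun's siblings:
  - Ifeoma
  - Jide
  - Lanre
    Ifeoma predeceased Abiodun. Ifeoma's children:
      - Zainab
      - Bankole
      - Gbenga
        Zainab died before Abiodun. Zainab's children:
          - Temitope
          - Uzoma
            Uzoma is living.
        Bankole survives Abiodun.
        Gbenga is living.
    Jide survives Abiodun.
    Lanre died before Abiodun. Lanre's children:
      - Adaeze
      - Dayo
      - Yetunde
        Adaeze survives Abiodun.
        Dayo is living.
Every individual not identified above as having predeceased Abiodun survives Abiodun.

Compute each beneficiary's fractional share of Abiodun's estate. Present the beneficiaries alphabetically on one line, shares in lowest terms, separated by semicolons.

Neither parent survives and there are no descendants, so the estate passes to Abiodun's siblings and their issue per stirpes.
The estate is divided into 3 equal shares of 1/3 among Ifeoma, Jide, Lanre.
Ifeoma predeceased; the 1/3 allotted to Ifeoma's branch passes to Ifeoma's issue by representation.
The 1/3 is divided into 3 equal shares of 1/9 among Zainab, Bankole, Gbenga.
Zainab predeceased; the 1/9 allotted to Zainab's branch passes to Zainab's issue by representation.
The 1/9 is divided into 2 equal shares of 1/18 among Temitope, Uzoma.
Temitope is living and takes 1/18.
Uzoma is living and takes 1/18.
Bankole is living and takes 1/9.
Gbenga is living and takes 1/9.
Jide is living and takes 1/3.
Lanre predeceased; the 1/3 allotted to Lanre's branch passes to Lanre's issue by representation.
The 1/3 is divided into 3 equal shares of 1/9 among Adaeze, Dayo, Yetunde.
Adaeze is living and takes 1/9.
Dayo is living and takes 1/9.
Yetunde is living and takes 1/9.

Adaeze 1/9; Bankole 1/9; Dayo 1/9; Gbenga 1/9; Jide 1/3; Temitope 1/18; Uzoma 1/18; Yetunde 1/9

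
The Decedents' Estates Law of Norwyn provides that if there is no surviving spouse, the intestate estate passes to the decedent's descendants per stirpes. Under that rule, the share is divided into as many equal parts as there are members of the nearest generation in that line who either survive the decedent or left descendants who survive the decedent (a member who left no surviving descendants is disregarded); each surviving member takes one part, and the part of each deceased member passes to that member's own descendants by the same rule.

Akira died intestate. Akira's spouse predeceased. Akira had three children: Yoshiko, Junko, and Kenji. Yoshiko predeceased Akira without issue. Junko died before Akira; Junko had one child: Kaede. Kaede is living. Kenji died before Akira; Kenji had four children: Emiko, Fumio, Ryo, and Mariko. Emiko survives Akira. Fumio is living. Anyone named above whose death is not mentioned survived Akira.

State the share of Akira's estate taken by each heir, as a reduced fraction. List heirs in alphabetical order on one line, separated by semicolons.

Emiko 1/8; Fumio 1/8; Kaede 1/2; Mariko 1/8; Ryo 1/8

There is no surviving spouse, so the entire estate passes to Akira's descendants per stirpes.
Yoshiko left no surviving issue, so that branch lapses and is disregarded.
The estate is divided into 2 equal shares of 1/2 among Junko, Kenji.
Junko predeceased; the 1/2 allotted to Junko's branch passes to Junko's issue by representation.
Kaede is the sole taker at this level and receives the full 1/2.
Kenji predeceased; the 1/2 allotted to Kenji's branch passes to Kenji's issue by representation.
The 1/2 is divided into 4 equal shares of 1/8 among Emiko, Fumio, Ryo, Mariko.
Emiko is living and takes 1/8.
Fumio is living and takes 1/8.
Ryo is living and takes 1/8.
Mariko is living and takes 1/8.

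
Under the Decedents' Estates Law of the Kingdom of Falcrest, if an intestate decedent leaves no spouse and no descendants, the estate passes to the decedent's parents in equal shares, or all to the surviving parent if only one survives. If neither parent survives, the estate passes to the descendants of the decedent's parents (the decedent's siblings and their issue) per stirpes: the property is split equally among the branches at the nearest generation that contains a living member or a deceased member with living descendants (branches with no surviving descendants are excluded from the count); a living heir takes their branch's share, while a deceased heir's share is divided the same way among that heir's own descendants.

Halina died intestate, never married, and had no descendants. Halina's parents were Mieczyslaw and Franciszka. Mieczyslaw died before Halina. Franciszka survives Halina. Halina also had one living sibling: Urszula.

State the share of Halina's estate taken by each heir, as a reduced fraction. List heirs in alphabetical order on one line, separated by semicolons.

Only one parent, Franciszka, survives, so Franciszka takes the entire estate. The siblings take nothing because a surviving parent has priority.

Franciszka 1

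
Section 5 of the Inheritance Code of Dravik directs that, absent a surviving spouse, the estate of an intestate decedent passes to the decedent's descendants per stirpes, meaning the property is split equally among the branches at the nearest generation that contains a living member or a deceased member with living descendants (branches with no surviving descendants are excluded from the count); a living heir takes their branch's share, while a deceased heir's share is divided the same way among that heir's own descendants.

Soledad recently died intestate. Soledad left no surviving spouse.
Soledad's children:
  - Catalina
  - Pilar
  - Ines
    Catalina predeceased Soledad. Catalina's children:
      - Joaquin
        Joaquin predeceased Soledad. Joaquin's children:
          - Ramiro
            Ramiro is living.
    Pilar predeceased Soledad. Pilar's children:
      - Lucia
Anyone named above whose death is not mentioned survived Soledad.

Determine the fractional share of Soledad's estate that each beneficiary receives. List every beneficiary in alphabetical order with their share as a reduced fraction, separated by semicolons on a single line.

Ines 1/3; Lucia 1/3; Ramiro 1/3

There is no surviving spouse, so the entire estate passes to Soledad's descendants per stirpes.
The estate is divided into 3 equal shares of 1/3 among Catalina, Pilar, Ines.
Catalina predeceased; the 1/3 allotted to Catalina's branch passes to Catalina's issue by representation.
Joaquin's line is the sole branch at this level, so the full 1/3 passes to Joaquin's issue by representation.
Ramiro is the sole taker at this level and receives the full 1/3.
Pilar predeceased; the 1/3 allotted to Pilar's branch passes to Pilar's issue by representation.
Lucia is the sole taker at this level and receives the full 1/3.
Ines is living and takes 1/3.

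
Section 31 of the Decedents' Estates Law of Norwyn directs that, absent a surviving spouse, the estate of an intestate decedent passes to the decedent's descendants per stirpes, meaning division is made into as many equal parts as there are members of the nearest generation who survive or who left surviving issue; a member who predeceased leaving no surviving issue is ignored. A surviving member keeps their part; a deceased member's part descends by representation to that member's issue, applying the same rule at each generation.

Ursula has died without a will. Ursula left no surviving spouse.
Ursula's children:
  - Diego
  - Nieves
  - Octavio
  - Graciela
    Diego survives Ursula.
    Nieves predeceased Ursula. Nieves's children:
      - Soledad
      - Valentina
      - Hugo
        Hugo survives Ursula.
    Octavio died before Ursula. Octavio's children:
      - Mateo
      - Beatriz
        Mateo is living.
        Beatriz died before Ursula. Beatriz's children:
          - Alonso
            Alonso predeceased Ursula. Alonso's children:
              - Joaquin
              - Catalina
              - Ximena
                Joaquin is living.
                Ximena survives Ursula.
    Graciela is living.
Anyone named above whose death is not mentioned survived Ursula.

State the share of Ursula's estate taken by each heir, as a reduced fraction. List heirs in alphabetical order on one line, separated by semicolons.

There is no surviving spouse, so the entire estate passes to Ursula's descendants per stirpes.
The estate is divided into 4 equal shares of 1/4 among Diego, Nieves, Octavio, Graciela.
Diego is living and takes 1/4.
Nieves predeceased; the 1/4 allotted to Nieves's branch passes to Nieves's issue by representation.
The 1/4 is divided into 3 equal shares of 1/12 among Soledad, Valentina, Hugo.
Soledad is living and takes 1/12.
Valentina is living and takes 1/12.
Hugo is living and takes 1/12.
Octavio predeceased; the 1/4 allotted to Octavio's branch passes to Octavio's issue by representation.
The 1/4 is divided into 2 equal shares of 1/8 among Mateo, Beatriz.
Mateo is living and takes 1/8.
Beatriz predeceased; the 1/8 allotted to Beatriz's branch passes to Beatriz's issue by representation.
Alonso's line is the sole branch at this level, so the full 1/8 passes to Alonso's issue by representation.
The 1/8 is divided into 3 equal shares of 1/24 among Joaquin, Catalina, Ximena.
Joaquin is living and takes 1/24.
Catalina is living and takes 1/24.
Ximena is living and takes 1/24.
Graciela is living and takes 1/4.

Catalina 1/24; Diego 1/4; Graciela 1/4; Hugo 1/12; Joaquin 1/24; Mateo 1/8; Soledad 1/12; Valentina 1/12; Ximena 1/24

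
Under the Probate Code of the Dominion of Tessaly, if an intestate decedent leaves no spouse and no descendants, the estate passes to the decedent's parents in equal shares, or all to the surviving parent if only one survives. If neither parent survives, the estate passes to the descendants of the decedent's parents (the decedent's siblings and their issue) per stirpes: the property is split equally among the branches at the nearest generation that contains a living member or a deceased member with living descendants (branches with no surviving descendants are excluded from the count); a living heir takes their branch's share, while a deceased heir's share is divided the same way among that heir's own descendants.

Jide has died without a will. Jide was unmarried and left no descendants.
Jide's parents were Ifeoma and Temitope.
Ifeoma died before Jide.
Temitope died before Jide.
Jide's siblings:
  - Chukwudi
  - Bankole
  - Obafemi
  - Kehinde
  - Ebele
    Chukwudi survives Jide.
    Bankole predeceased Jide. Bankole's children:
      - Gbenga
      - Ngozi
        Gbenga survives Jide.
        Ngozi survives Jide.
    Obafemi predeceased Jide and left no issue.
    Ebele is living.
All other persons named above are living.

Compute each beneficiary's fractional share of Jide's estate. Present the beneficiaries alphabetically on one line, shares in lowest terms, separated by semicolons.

Chukwudi 1/4; Ebele 1/4; Gbenga 1/8; Kehinde 1/4; Ngozi 1/8

Neither parent survives and there are no descendants, so the estate passes to Jide's siblings and their issue per stirpes.
Obafemi left no surviving issue, so that branch lapses and is disregarded.
The estate is divided into 4 equal shares of 1/4 among Chukwudi, Bankole, Kehinde, Ebele.
Chukwudi is living and takes 1/4.
Bankole predeceased; the 1/4 allotted to Bankole's branch passes to Bankole's issue by representation.
The 1/4 is divided into 2 equal shares of 1/8 among Gbenga, Ngozi.
Gbenga is living and takes 1/8.
Ngozi is living and takes 1/8.
Kehinde is living and takes 1/4.
Ebele is living and takes 1/4.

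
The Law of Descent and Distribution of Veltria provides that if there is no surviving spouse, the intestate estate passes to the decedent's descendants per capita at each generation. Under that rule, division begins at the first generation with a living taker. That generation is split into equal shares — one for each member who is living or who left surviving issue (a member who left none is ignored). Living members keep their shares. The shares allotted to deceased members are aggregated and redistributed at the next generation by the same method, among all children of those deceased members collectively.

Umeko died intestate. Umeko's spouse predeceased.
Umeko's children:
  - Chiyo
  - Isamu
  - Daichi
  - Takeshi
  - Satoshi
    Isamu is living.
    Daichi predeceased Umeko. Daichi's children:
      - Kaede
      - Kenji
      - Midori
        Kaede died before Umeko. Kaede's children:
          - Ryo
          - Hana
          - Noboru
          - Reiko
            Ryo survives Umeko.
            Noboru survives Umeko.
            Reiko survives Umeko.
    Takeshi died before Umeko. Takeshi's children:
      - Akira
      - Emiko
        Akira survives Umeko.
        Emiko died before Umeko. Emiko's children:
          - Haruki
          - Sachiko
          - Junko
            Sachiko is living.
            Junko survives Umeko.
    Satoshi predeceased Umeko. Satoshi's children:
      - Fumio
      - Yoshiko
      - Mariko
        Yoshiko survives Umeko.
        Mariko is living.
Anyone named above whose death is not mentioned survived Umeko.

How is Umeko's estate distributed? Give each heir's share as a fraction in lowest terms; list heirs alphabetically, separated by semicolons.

There is no surviving spouse, so the entire estate passes to Umeko's descendants per capita at each generation.
At generation 1 (Chiyo, Isamu, Daichi, Takeshi, Satoshi) there are 5 shares of (1)/5 = 1/5 each.
Living: Chiyo and Isamu — each takes 1/5.
Deceased: Daichi, Takeshi, and Satoshi. Their combined 3/5 is pooled and carried to generation 2.
At generation 2 (Kaede, Kenji, Midori, Akira, Emiko, Fumio, Yoshiko, Mariko) there are 8 shares of (3/5)/8 = 3/40 each.
Living: Kenji, Midori, Akira, Fumio, Yoshiko, and Mariko — each takes 3/40.
Deceased: Kaede and Emiko. Their combined 3/20 is pooled and carried to generation 3.
At generation 3 (Ryo, Hana, Noboru, Reiko, Haruki, Sachiko, Junko) there are 7 shares of (3/20)/7 = 3/140 each.
Living: Ryo, Hana, Noboru, Reiko, Haruki, Sachiko, and Junko — each takes 3/140.

Akira 3/40; Chiyo 1/5; Fumio 3/40; Hana 3/140; Haruki 3/140; Isamu 1/5; Junko 3/140; Kenji 3/40; Mariko 3/40; Midori 3/40; Noboru 3/140; Reiko 3/140; Ryo 3/140; Sachiko 3/140; Yoshiko 3/40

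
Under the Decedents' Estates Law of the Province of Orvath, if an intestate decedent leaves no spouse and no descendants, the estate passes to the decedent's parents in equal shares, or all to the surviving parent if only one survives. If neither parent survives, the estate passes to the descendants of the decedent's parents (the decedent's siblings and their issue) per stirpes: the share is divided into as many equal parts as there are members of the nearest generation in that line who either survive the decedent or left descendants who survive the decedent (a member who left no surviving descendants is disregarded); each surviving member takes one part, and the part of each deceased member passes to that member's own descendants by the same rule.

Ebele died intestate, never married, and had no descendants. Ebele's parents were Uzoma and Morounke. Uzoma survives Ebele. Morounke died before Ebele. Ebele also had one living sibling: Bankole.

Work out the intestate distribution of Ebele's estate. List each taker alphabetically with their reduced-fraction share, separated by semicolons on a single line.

Uzoma 1

Only one parent, Uzoma, survives, so Uzoma takes the entire estate. The siblings take nothing because a surviving parent has priority.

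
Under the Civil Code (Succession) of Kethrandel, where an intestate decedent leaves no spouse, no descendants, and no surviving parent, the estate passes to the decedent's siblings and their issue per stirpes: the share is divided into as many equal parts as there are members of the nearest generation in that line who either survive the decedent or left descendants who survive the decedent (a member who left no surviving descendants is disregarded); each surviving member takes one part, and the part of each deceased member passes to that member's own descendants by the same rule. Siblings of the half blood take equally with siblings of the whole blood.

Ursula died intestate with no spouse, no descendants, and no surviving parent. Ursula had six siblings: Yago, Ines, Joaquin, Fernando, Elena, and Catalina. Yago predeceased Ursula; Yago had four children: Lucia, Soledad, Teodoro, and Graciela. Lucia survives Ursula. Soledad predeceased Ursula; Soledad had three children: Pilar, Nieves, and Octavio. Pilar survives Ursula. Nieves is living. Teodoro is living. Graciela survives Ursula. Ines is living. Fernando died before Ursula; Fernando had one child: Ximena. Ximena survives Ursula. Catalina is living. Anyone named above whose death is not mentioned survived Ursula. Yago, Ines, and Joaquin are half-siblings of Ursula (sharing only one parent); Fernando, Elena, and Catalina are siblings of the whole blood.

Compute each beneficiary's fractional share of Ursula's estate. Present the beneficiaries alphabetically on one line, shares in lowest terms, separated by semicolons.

Catalina 1/6; Elena 1/6; Graciela 1/24; Ines 1/6; Joaquin 1/6; Lucia 1/24; Nieves 1/72; Octavio 1/72; Pilar 1/72; Teodoro 1/24; Ximena 1/6

No spouse, descendants, or parent survives, so the estate passes to Ursula's siblings per stirpes.
Half-blood and whole-blood siblings take equally under the stated rule.
The estate is divided into 6 equal shares of 1/6 among Yago, Ines, Joaquin, Fernando, Elena, Catalina.
Yago predeceased; the 1/6 allotted to Yago's branch passes to Yago's issue by representation.
The 1/6 is divided into 4 equal shares of 1/24 among Lucia, Soledad, Teodoro, Graciela.
Lucia is living and takes 1/24.
Soledad predeceased; the 1/24 allotted to Soledad's branch passes to Soledad's issue by representation.
The 1/24 is divided into 3 equal shares of 1/72 among Pilar, Nieves, Octavio.
Pilar is living and takes 1/72.
Nieves is living and takes 1/72.
Octavio is living and takes 1/72.
Teodoro is living and takes 1/24.
Graciela is living and takes 1/24.
Ines is living and takes 1/6.
Joaquin is living and takes 1/6.
Fernando predeceased; the 1/6 allotted to Fernando's branch passes to Fernando's issue by representation.
Ximena is the sole taker at this level and receives the full 1/6.
Elena is living and takes 1/6.
Catalina is living and takes 1/6.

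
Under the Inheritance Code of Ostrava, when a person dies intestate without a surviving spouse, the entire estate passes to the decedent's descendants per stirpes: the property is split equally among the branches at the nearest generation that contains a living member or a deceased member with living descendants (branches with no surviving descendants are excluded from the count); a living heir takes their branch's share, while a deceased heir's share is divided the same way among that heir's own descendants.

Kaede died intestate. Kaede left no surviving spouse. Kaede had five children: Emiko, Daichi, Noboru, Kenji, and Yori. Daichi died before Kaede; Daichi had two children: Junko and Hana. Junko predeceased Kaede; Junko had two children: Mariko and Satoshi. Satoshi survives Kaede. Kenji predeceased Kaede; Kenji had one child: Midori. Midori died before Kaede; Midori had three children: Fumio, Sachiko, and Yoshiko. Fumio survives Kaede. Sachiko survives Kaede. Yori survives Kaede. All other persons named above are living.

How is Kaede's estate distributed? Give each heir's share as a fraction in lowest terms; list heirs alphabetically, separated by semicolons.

Emiko 1/5; Fumio 1/15; Hana 1/10; Mariko 1/20; Noboru 1/5; Sachiko 1/15; Satoshi 1/20; Yori 1/5; Yoshiko 1/15

There is no surviving spouse, so the entire estate passes to Kaede's descendants per stirpes.
The estate is divided into 5 equal shares of 1/5 among Emiko, Daichi, Noboru, Kenji, Yori.
Emiko is living and takes 1/5.
Daichi predeceased; the 1/5 allotted to Daichi's branch passes to Daichi's issue by representation.
The 1/5 is divided into 2 equal shares of 1/10 among Junko, Hana.
Junko predeceased; the 1/10 allotted to Junko's branch passes to Junko's issue by representation.
The 1/10 is divided into 2 equal shares of 1/20 among Mariko, Satoshi.
Mariko is living and takes 1/20.
Satoshi is living and takes 1/20.
Hana is living and takes 1/10.
Noboru is living and takes 1/5.
Kenji predeceased; the 1/5 allotted to Kenji's branch passes to Kenji's issue by representation.
Midori's line is the sole branch at this level, so the full 1/5 passes to Midori's issue by representation.
The 1/5 is divided into 3 equal shares of 1/15 among Fumio, Sachiko, Yoshiko.
Fumio is living and takes 1/15.
Sachiko is living and takes 1/15.
Yoshiko is living and takes 1/15.
Yori is living and takes 1/5.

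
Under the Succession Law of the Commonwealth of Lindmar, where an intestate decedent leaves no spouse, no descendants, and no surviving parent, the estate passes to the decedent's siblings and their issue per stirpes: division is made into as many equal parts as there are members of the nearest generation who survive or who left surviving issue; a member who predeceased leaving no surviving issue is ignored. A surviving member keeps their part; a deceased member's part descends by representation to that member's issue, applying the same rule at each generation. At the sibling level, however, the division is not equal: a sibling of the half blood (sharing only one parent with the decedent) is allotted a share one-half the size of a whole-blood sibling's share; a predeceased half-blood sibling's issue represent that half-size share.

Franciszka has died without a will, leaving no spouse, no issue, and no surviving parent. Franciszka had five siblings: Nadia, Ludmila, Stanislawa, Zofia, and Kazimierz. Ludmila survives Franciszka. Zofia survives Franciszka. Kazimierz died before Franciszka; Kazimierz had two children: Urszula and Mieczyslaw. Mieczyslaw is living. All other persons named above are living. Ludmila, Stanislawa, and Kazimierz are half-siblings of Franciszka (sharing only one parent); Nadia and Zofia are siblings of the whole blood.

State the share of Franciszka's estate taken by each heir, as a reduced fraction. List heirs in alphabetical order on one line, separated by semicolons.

No spouse, descendants, or parent survives, so the estate passes to Franciszka's siblings per stirpes.
Half-blood siblings count for one-half the weight of whole-blood siblings at the initial division.
Dividing 1 in proportion to weights (total weight 7/2): Nadia (weight 1) → 2/7; Ludmila (weight 1/2) → 1/7; Stanislawa (weight 1/2) → 1/7; Zofia (weight 1) → 2/7; Kazimierz (weight 1/2) → 1/7.
Nadia is living and takes 2/7.
Ludmila is living and takes 1/7.
Stanislawa is living and takes 1/7.
Zofia is living and takes 2/7.
Kazimierz predeceased; the 1/7 allotted to Kazimierz's branch passes to Kazimierz's issue by representation.
The 1/7 is divided into 2 equal shares of 1/14 among Urszula, Mieczyslaw.
Urszula is living and takes 1/14.
Mieczyslaw is living and takes 1/14.

Ludmila 1/7; Mieczyslaw 1/14; Nadia 2/7; Stanislawa 1/7; Urszula 1/14; Zofia 2/7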